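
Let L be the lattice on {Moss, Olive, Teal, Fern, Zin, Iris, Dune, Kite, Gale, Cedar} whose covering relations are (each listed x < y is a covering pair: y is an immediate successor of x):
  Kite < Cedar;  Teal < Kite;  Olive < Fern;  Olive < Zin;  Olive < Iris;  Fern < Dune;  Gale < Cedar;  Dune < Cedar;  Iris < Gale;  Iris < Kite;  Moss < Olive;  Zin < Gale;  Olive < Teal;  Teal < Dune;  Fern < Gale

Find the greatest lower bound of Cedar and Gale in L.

Common lower bounds of {Cedar, Gale}: Fern, Gale, Iris, Moss, Olive, Zin.
The greatest among these is Gale.

Gale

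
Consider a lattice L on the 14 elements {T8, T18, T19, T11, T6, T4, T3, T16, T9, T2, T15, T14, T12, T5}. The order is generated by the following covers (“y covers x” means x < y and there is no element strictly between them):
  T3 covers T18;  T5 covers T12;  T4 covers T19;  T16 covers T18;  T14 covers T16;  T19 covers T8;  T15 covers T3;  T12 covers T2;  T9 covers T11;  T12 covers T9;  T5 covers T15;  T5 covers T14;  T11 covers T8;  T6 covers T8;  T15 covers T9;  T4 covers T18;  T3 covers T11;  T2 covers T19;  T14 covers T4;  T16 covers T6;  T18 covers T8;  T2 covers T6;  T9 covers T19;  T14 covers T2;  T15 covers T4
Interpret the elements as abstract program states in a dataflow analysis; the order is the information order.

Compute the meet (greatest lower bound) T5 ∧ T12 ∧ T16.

T6

Common lower bounds of {T5, T12, T16}: T6, T8.
The greatest among these is T6.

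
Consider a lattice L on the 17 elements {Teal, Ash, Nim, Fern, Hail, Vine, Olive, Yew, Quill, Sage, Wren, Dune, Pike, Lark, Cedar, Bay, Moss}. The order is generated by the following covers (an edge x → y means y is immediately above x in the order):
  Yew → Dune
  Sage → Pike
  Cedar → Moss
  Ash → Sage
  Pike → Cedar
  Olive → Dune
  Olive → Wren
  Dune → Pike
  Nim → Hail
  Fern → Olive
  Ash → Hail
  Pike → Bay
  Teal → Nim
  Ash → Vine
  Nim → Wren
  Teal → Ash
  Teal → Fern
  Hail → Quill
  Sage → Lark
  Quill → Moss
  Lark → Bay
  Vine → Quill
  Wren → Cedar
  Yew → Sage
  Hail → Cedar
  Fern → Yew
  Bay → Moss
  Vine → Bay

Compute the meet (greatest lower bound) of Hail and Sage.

Common lower bounds of {Hail, Sage}: Ash, Teal.
The greatest among these is Ash.

Ash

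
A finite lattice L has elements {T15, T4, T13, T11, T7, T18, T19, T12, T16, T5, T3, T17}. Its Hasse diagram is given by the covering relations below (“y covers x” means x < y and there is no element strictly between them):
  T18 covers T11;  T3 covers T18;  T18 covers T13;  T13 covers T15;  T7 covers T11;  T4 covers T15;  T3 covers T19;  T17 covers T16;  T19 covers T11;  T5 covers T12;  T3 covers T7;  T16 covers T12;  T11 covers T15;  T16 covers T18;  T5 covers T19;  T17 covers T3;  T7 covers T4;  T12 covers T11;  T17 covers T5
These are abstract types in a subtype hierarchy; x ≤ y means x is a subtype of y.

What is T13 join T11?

T18

Common upper bounds of {T13, T11}: T16, T17, T18, T3.
The least among these is T18.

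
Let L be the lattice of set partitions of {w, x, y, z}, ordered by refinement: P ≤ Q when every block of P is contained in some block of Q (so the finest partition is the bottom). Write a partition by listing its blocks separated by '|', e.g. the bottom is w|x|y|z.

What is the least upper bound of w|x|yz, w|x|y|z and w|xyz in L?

w|xyz

Common upper bounds of {w|x|yz, w|x|y|z, w|xyz}: wxyz, w|xyz.
The least among these is w|xyz.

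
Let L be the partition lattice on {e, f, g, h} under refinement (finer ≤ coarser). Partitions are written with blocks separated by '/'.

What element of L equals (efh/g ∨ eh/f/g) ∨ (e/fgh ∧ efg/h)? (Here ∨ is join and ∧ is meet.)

efh/g ∨ eh/f/g = efh/g
e/fgh ∧ efg/h = e/fg/h
efh/g ∨ e/fg/h = efgh

efgh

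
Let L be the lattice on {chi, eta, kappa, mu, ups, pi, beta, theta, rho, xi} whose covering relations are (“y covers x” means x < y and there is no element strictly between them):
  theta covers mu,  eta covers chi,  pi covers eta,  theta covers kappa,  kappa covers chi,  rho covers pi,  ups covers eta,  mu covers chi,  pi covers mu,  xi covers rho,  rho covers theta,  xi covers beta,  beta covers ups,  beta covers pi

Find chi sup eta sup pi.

Common upper bounds of {chi, eta, pi}: beta, pi, rho, xi.
The least among these is pi.

pi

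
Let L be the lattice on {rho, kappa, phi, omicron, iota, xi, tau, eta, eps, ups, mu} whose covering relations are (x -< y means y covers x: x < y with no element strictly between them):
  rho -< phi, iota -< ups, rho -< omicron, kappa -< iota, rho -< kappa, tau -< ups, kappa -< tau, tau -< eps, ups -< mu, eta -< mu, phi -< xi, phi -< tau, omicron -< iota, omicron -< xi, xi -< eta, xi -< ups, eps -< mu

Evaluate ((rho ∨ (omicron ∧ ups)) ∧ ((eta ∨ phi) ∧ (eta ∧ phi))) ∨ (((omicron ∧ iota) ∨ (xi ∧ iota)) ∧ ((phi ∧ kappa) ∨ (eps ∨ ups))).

omicron

omicron ∧ ups = omicron
rho ∨ omicron = omicron
eta ∨ phi = eta
eta ∧ phi = phi
eta ∧ phi = phi
omicron ∧ phi = rho
omicron ∧ iota = omicron
xi ∧ iota = omicron
omicron ∨ omicron = omicron
phi ∧ kappa = rho
eps ∨ ups = mu
rho ∨ mu = mu
omicron ∧ mu = omicron
rho ∨ omicron = omicron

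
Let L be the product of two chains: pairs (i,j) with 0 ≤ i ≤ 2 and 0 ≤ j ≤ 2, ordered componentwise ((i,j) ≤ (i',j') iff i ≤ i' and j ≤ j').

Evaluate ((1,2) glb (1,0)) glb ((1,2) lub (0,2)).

(1,0)

(1,2) ∧ (1,0) = (1,0)
(1,2) ∨ (0,2) = (1,2)
(1,0) ∧ (1,2) = (1,0)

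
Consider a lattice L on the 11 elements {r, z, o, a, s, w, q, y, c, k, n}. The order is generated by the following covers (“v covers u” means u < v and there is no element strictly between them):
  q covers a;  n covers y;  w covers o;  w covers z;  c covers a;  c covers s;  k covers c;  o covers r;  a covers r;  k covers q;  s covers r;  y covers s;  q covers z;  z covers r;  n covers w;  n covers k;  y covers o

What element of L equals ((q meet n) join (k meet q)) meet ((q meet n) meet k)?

q ∧ n = q
k ∧ q = q
q ∨ q = q
q ∧ n = q
q ∧ k = q
q ∧ q = q

q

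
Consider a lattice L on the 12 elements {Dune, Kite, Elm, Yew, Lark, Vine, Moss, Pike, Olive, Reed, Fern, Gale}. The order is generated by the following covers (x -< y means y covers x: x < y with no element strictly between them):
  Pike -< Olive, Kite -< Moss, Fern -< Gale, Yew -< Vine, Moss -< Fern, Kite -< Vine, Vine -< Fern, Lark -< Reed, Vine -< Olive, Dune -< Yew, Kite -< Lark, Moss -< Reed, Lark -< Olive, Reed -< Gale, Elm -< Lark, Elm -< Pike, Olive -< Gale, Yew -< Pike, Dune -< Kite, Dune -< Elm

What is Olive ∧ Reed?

Common lower bounds of {Olive, Reed}: Dune, Elm, Kite, Lark.
The greatest among these is Lark.

Lark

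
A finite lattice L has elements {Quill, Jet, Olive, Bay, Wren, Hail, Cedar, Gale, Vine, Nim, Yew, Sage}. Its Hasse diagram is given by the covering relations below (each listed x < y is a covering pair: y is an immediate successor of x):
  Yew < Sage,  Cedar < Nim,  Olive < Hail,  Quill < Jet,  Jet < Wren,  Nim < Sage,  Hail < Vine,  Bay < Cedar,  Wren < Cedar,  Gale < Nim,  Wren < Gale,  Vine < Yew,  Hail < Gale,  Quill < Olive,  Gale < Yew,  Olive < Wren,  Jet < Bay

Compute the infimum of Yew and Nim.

Gale

Common lower bounds of {Yew, Nim}: Gale, Hail, Jet, Olive, Quill, Wren.
The greatest among these is Gale.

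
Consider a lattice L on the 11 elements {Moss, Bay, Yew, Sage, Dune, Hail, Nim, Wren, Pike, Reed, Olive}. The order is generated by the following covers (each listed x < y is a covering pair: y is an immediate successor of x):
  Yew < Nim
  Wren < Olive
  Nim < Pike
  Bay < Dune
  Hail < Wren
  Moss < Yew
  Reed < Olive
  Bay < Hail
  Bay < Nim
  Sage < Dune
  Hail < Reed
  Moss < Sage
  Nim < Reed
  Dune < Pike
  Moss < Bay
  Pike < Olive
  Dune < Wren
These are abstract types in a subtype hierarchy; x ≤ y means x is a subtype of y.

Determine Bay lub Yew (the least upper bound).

Nim

Common upper bounds of {Bay, Yew}: Nim, Olive, Pike, Reed.
The least among these is Nim.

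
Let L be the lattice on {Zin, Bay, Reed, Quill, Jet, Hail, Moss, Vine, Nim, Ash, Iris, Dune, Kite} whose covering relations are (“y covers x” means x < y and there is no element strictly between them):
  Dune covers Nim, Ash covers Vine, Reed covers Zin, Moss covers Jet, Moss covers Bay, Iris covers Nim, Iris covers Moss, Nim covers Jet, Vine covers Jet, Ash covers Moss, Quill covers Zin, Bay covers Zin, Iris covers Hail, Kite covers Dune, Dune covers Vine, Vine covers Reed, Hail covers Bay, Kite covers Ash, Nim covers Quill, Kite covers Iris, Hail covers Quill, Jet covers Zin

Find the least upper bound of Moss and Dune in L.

Common upper bounds of {Moss, Dune}: Kite.
The least among these is Kite.

Kite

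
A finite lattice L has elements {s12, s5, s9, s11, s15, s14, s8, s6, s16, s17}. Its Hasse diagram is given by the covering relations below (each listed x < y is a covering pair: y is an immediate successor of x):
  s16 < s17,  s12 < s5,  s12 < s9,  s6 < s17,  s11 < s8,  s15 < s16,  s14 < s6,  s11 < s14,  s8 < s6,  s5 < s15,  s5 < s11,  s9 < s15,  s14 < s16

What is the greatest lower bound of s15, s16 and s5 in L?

s5

Common lower bounds of {s15, s16, s5}: s12, s5.
The greatest among these is s5.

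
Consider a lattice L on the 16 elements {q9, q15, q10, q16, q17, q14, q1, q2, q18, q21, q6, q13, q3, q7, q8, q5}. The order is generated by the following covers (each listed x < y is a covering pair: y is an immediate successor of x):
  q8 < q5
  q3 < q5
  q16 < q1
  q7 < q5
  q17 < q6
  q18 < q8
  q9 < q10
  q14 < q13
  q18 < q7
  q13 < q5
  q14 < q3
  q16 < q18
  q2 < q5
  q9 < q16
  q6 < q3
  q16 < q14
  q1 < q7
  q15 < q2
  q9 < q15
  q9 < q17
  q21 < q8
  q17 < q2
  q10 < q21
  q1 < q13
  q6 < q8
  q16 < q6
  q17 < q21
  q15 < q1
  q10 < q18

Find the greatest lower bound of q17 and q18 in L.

Common lower bounds of {q17, q18}: q9.
The greatest among these is q9.

q9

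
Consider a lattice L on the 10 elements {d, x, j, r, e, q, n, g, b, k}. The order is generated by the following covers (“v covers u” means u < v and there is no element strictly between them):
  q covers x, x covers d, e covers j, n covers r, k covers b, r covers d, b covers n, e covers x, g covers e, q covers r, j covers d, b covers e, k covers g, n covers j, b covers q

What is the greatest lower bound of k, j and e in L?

Common lower bounds of {k, j, e}: d, j.
The greatest among these is j.

j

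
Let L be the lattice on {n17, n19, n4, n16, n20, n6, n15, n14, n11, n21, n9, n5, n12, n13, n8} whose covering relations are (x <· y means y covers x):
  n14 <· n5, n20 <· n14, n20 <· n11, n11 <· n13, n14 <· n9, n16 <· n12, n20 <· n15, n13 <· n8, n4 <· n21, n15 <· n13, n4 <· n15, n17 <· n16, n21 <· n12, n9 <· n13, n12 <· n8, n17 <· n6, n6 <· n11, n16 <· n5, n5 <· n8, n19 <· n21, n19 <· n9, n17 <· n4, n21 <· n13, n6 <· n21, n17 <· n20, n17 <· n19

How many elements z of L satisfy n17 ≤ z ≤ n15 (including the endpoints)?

The interval [n17, n15] = {n15, n17, n20, n4}, which has 4 elements.

4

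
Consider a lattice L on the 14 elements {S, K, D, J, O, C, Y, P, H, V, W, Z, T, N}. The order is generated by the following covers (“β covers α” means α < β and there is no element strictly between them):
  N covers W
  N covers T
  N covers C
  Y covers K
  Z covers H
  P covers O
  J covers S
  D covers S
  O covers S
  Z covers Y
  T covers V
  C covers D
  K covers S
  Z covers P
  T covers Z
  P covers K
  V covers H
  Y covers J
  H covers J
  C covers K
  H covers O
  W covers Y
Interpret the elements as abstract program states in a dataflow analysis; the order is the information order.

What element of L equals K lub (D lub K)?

C

D ∨ K = C
K ∨ C = C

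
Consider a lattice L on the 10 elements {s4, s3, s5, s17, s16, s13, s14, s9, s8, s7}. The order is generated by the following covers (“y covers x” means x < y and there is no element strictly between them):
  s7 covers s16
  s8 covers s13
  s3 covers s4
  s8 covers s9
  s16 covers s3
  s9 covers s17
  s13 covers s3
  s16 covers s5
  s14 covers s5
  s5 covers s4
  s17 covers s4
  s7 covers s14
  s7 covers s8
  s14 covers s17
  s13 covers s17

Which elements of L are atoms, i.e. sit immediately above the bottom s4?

The atoms are exactly the elements that cover s4: s17, s3, s5.

s17, s3, s5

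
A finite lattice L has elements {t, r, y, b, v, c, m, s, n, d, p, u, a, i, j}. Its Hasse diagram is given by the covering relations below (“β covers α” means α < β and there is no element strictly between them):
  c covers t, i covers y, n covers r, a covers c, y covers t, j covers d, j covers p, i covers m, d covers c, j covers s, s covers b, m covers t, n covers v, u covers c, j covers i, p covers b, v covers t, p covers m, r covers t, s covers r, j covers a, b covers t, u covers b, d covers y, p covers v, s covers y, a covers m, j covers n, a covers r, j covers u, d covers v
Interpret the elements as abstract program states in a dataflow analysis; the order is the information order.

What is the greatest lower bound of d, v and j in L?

Common lower bounds of {d, v, j}: t, v.
The greatest among these is v.

v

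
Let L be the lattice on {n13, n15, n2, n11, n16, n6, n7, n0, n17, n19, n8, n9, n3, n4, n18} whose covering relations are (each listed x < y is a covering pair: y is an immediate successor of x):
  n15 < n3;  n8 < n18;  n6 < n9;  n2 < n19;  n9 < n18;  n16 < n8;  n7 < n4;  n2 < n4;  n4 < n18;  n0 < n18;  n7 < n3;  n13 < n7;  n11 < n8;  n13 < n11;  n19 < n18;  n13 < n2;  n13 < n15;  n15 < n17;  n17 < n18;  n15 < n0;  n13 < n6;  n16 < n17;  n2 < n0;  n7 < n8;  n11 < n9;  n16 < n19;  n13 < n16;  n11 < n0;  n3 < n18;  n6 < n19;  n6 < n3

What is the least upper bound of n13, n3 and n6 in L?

Common upper bounds of {n13, n3, n6}: n18, n3.
The least among these is n3.

n3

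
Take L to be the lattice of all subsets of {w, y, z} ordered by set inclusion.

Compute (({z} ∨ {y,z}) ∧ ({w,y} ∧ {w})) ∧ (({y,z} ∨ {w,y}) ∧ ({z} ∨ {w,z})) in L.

{z} ∨ {y,z} = {y,z}
{w,y} ∧ {w} = {w}
{y,z} ∧ {w} = {}
{y,z} ∨ {w,y} = {w,y,z}
{z} ∨ {w,z} = {w,z}
{w,y,z} ∧ {w,z} = {w,z}
{} ∧ {w,z} = {}

{}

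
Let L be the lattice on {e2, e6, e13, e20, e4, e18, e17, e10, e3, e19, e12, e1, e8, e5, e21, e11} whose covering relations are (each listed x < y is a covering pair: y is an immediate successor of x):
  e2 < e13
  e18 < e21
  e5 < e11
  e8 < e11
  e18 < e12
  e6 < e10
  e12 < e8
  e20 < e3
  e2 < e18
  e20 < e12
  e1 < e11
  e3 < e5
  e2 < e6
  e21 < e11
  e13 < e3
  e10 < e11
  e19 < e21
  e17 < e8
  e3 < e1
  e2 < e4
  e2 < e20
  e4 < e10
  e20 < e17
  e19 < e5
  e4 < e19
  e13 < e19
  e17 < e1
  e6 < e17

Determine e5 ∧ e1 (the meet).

Common lower bounds of {e5, e1}: e13, e2, e20, e3.
The greatest among these is e3.

e3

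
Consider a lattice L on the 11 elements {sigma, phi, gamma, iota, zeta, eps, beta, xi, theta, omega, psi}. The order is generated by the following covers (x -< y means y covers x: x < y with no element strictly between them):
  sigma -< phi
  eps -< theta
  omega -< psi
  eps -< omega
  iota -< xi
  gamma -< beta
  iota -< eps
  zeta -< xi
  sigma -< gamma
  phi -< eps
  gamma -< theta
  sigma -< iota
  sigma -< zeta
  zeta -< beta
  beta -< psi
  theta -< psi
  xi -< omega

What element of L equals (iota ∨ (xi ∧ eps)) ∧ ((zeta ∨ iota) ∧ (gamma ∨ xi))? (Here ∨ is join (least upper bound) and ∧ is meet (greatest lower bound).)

iota

xi ∧ eps = iota
iota ∨ iota = iota
zeta ∨ iota = xi
gamma ∨ xi = psi
xi ∧ psi = xi
iota ∧ xi = iota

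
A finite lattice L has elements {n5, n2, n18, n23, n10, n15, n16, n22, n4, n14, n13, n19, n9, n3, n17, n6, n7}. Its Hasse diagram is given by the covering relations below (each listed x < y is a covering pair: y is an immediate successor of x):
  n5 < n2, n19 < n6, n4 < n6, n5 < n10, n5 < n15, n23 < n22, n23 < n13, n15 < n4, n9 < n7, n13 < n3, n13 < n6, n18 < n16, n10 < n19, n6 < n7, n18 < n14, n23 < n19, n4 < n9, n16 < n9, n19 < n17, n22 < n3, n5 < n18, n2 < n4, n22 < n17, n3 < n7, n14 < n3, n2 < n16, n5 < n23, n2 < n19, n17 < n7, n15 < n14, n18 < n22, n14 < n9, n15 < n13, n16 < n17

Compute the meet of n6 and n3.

n13

Common lower bounds of {n6, n3}: n13, n15, n23, n5.
The greatest among these is n13.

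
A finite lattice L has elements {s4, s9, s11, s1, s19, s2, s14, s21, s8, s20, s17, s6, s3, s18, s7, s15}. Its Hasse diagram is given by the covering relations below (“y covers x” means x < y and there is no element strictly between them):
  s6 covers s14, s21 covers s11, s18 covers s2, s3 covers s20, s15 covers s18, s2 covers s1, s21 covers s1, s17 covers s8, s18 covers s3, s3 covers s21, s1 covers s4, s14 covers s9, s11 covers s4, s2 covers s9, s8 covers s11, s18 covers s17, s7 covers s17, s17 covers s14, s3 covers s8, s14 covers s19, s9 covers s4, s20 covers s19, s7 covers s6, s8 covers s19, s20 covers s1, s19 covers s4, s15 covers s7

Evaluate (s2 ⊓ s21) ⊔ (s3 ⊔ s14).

s2 ∧ s21 = s1
s3 ∨ s14 = s18
s1 ∨ s18 = s18

s18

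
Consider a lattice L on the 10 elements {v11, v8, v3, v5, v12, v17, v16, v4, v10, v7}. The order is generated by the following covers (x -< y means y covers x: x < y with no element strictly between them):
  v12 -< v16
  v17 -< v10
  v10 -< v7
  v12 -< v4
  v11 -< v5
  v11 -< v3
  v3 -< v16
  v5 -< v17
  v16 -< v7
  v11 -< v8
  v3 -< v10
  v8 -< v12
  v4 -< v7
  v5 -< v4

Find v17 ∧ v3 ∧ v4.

v11

Common lower bounds of {v17, v3, v4}: v11.
The greatest among these is v11.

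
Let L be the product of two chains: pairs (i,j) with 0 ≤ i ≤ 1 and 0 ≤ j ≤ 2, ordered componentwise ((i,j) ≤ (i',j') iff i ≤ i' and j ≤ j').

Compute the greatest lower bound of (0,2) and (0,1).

Common lower bounds of {(0,2), (0,1)}: (0,0), (0,1).
The greatest among these is (0,1).

(0,1)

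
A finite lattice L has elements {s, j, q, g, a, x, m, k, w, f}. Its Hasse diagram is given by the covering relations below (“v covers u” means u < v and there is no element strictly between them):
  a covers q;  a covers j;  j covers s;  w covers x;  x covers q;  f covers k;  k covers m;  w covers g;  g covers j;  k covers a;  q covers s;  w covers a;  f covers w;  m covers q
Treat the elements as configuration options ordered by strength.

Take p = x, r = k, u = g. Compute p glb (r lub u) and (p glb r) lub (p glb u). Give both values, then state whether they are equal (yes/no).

x; q; no

r lub u = f, so p glb (r lub u) = x glb f = x.
p glb r = q and p glb u = s, so (p glb r) lub (p glb u) = q lub s = q.
Equal: no.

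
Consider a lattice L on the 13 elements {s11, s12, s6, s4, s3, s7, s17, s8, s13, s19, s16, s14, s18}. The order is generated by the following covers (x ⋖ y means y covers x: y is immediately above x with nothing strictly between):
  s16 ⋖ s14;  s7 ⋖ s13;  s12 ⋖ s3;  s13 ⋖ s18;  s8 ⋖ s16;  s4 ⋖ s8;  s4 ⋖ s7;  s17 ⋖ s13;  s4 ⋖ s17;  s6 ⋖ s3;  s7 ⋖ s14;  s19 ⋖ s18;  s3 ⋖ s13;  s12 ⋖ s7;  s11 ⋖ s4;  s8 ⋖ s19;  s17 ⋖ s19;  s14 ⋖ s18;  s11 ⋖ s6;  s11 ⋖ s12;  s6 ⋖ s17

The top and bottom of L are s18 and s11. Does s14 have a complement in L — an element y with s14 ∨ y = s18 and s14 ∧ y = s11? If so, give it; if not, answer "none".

Need y with s14 ∨ y = s18 and s14 ∧ y = s11.
Checking each element gives: s6.

s6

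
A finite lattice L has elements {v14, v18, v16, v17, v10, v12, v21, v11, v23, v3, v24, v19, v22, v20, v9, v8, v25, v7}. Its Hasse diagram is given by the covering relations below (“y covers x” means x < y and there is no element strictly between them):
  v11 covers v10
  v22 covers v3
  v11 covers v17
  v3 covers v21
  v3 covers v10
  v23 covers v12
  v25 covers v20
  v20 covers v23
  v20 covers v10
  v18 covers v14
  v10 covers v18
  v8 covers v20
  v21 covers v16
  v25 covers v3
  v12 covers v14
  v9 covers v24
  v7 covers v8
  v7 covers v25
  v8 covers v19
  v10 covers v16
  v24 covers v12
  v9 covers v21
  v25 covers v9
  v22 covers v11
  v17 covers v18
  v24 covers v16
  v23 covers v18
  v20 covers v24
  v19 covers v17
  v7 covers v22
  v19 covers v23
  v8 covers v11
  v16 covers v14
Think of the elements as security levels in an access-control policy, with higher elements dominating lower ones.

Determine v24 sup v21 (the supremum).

Common upper bounds of {v24, v21}: v25, v7, v9.
The least among these is v9.

v9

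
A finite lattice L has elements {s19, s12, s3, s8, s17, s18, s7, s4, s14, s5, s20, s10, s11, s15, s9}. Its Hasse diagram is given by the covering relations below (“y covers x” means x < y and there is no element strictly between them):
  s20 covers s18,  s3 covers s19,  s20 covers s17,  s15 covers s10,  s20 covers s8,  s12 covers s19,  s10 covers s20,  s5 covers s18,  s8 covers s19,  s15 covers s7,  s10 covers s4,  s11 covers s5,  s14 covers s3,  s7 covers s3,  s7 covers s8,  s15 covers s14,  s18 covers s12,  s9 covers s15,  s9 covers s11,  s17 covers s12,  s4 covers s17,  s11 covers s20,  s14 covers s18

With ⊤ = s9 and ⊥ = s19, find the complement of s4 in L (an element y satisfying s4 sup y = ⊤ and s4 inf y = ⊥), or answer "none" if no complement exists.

none

For every candidate y, either s4 ∨ y ≠ s9 or s4 ∧ y ≠ s19; no complement exists.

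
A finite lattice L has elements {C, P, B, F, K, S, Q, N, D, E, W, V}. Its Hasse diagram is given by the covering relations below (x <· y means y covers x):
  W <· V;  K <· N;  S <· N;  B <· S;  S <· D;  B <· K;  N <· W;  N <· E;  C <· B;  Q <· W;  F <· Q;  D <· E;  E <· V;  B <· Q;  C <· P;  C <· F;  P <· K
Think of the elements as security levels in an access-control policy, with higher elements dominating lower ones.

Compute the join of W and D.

Common upper bounds of {W, D}: V.
The least among these is V.

V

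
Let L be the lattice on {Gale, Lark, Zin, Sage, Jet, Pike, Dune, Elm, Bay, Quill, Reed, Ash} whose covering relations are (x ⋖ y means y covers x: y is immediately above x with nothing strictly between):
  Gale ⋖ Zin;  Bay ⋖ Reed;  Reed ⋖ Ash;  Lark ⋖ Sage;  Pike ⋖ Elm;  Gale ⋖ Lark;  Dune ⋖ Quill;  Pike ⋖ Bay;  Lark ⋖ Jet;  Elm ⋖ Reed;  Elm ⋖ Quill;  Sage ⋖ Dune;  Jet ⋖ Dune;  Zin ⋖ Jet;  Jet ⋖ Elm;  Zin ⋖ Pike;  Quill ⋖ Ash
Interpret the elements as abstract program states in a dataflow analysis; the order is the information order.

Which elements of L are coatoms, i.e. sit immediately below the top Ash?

Quill, Reed

The coatoms are exactly the elements covered by Ash: Quill, Reed.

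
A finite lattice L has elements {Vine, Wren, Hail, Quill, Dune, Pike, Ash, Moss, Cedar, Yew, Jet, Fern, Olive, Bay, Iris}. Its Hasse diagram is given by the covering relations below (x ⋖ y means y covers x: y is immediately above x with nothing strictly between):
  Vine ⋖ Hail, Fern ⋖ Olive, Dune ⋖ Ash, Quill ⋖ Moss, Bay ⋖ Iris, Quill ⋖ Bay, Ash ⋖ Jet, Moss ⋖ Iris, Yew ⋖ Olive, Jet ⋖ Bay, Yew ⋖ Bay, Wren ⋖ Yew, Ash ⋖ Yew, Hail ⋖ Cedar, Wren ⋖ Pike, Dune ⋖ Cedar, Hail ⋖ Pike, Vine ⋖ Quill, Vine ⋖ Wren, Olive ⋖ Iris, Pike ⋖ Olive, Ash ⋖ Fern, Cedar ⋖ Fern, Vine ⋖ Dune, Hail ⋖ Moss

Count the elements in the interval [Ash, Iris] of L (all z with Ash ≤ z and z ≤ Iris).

7

The interval [Ash, Iris] = {Ash, Bay, Fern, Iris, Jet, Olive, Yew}, which has 7 elements.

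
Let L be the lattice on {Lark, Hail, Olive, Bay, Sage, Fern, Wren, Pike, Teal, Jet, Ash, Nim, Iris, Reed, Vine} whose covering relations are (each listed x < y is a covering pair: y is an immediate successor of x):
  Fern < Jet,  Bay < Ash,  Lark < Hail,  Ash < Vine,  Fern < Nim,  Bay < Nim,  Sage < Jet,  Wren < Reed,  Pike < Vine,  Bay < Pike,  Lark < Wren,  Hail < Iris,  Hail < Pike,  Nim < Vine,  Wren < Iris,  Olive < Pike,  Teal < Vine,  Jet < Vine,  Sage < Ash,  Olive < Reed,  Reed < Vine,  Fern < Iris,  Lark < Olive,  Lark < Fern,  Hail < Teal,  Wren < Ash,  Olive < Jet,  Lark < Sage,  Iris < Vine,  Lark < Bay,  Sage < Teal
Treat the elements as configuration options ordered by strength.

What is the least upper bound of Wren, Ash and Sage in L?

Ash

Common upper bounds of {Wren, Ash, Sage}: Ash, Vine.
The least among these is Ash.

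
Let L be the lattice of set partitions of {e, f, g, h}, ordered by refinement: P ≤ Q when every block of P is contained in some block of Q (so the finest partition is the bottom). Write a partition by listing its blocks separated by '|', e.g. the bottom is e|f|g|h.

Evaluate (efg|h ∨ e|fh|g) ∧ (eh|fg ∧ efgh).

eh|fg

efg|h ∨ e|fh|g = efgh
eh|fg ∧ efgh = eh|fg
efgh ∧ eh|fg = eh|fg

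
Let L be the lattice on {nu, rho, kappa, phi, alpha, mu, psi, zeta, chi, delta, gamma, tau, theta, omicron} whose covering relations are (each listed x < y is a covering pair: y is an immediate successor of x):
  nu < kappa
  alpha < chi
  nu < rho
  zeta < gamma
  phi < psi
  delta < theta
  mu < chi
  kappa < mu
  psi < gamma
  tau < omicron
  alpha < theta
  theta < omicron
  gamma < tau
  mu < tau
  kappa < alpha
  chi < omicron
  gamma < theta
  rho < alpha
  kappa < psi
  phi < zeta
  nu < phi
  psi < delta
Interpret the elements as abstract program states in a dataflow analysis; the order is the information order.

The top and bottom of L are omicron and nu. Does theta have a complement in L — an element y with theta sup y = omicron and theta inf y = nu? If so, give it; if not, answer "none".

none

For every candidate y, either theta ∨ y ≠ omicron or theta ∧ y ≠ nu; no complement exists.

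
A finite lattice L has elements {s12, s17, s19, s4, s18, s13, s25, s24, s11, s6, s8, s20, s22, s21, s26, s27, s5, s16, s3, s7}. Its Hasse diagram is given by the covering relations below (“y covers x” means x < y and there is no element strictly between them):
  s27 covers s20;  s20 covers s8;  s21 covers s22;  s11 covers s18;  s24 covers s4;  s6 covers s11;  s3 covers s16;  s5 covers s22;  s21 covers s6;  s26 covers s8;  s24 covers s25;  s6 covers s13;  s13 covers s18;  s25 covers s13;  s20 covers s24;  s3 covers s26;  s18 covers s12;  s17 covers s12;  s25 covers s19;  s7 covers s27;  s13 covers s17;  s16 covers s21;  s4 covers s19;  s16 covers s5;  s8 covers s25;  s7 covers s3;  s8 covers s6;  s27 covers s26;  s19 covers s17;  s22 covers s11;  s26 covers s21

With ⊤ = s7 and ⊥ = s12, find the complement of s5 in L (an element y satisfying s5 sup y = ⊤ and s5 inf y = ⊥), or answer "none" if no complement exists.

s4

Need y with s5 ∨ y = s7 and s5 ∧ y = s12.
Checking each element gives: s4.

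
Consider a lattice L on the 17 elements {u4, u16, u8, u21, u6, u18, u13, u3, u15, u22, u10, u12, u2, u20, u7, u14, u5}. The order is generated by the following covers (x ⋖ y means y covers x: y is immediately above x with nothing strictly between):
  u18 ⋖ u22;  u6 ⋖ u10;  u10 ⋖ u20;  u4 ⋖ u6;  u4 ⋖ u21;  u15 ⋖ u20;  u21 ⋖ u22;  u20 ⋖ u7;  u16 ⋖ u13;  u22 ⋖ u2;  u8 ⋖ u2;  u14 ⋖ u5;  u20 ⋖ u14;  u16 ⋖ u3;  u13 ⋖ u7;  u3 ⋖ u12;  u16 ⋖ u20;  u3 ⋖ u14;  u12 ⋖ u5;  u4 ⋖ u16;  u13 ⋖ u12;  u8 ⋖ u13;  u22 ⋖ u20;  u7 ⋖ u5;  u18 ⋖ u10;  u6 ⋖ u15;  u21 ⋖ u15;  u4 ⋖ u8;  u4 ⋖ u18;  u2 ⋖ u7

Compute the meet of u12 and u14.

Common lower bounds of {u12, u14}: u16, u3, u4.
The greatest among these is u3.

u3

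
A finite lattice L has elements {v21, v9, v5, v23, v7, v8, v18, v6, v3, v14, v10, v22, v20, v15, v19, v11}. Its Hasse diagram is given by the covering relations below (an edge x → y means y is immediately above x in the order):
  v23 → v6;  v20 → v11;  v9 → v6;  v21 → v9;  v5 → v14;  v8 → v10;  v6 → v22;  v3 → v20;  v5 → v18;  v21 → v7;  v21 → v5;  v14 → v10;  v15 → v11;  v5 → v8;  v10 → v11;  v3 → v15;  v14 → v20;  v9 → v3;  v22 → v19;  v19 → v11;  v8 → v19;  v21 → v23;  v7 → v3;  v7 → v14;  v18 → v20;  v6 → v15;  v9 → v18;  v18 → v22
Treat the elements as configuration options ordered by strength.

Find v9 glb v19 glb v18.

v9

Common lower bounds of {v9, v19, v18}: v21, v9.
The greatest among these is v9.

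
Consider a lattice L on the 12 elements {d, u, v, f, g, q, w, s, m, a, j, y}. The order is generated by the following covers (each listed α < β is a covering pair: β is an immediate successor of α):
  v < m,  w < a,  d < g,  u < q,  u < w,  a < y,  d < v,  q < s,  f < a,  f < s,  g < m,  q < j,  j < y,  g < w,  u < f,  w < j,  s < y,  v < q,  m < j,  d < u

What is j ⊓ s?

q

Common lower bounds of {j, s}: d, q, u, v.
The greatest among these is q.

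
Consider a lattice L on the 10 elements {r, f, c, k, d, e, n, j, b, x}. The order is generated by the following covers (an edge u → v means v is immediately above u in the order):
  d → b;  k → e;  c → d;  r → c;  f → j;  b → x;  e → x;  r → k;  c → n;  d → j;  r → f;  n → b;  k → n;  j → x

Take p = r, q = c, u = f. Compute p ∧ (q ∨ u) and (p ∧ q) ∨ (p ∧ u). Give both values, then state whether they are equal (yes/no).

q ∨ u = j, so p ∧ (q ∨ u) = r ∧ j = r.
p ∧ q = r and p ∧ u = r, so (p ∧ q) ∨ (p ∧ u) = r ∨ r = r.
Equal: yes.

r; r; yes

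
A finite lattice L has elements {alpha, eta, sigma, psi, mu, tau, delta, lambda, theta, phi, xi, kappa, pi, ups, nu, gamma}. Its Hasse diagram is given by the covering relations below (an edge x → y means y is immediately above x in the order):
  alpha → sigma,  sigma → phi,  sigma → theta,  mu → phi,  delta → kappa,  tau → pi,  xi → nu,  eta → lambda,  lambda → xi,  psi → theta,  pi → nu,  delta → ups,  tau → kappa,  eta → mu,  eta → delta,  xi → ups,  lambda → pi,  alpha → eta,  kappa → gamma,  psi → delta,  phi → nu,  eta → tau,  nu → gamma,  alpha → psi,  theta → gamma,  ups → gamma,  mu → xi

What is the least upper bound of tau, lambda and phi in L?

Common upper bounds of {tau, lambda, phi}: gamma, nu.
The least among these is nu.

nu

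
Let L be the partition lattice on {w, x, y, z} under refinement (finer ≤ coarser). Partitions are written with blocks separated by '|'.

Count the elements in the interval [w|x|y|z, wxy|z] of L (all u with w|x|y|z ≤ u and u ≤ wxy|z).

5

The interval [w|x|y|z, wxy|z] = {wxy|z, wx|y|z, wy|x|z, w|xy|z, w|x|y|z}, which has 5 elements.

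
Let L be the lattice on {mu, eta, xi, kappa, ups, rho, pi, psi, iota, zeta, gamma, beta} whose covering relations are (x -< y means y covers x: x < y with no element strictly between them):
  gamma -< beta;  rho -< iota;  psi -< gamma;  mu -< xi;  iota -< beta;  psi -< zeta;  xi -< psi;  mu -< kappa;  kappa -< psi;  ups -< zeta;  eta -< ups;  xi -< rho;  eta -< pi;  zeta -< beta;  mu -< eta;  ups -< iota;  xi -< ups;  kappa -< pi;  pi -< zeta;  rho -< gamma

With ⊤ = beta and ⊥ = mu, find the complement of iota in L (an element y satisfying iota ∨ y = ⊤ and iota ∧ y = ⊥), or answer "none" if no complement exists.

Need y with iota ∨ y = beta and iota ∧ y = mu.
Checking each element gives: kappa.

kappa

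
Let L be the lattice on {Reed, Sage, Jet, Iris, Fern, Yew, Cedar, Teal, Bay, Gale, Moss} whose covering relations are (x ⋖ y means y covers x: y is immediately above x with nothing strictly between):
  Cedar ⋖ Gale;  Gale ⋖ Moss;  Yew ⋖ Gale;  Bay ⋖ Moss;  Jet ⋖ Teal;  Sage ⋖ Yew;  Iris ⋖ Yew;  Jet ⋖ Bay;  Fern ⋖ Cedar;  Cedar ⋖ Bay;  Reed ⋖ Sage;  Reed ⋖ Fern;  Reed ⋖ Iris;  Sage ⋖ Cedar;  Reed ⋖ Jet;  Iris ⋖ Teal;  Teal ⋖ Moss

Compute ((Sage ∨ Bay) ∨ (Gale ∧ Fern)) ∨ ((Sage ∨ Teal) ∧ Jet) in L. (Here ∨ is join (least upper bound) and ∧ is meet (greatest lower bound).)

Bay

Sage ∨ Bay = Bay
Gale ∧ Fern = Fern
Bay ∨ Fern = Bay
Sage ∨ Teal = Moss
Moss ∧ Jet = Jet
Bay ∨ Jet = Bay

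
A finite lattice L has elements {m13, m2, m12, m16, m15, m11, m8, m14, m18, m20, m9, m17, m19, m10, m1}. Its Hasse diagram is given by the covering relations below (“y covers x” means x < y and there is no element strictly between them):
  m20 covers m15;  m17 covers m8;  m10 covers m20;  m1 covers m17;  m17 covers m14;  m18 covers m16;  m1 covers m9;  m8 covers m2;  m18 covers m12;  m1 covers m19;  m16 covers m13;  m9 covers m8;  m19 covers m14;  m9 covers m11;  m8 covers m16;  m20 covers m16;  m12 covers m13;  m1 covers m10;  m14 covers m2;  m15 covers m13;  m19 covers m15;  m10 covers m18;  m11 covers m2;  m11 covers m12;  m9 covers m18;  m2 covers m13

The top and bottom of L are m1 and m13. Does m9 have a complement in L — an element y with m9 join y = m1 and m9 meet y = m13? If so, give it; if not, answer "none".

m15

Need y with m9 ∨ y = m1 and m9 ∧ y = m13.
Checking each element gives: m15.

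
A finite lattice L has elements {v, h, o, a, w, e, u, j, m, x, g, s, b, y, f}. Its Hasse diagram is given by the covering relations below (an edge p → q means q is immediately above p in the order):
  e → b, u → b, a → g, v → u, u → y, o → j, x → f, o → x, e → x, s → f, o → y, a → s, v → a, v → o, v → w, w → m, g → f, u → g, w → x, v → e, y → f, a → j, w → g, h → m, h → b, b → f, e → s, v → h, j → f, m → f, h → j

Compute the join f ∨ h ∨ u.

f

Common upper bounds of {f, h, u}: f.
The least among these is f.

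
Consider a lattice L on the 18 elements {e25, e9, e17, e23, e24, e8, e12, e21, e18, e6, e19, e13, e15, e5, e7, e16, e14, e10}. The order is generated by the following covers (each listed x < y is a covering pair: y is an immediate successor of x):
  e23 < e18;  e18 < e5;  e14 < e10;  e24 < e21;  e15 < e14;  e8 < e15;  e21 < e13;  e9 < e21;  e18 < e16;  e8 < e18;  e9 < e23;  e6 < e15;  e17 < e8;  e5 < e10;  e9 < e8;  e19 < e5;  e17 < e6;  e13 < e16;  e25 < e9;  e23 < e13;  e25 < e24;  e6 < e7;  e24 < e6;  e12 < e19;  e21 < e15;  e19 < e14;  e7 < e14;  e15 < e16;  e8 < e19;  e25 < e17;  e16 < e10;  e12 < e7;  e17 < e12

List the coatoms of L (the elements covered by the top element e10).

e14, e16, e5

The coatoms are exactly the elements covered by e10: e14, e16, e5.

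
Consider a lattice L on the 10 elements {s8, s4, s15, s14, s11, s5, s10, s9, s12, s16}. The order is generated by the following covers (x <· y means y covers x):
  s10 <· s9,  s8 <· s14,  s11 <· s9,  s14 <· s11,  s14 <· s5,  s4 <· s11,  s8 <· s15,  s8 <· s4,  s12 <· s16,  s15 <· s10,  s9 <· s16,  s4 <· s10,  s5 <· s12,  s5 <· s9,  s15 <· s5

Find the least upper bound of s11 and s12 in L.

s16

Common upper bounds of {s11, s12}: s16.
The least among these is s16.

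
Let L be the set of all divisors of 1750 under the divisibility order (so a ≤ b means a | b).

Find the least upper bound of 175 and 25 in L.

175

In the divisibility order, the join is the least common multiple: lcm(175, 25) = 175.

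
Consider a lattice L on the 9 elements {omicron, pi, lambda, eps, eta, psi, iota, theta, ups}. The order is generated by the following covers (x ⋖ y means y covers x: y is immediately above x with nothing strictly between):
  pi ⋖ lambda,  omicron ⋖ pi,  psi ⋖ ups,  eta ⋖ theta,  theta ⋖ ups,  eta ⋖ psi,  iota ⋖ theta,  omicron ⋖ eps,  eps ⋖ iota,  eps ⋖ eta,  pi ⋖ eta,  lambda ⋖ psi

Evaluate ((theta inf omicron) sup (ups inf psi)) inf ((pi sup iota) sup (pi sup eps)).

eta

theta ∧ omicron = omicron
ups ∧ psi = psi
omicron ∨ psi = psi
pi ∨ iota = theta
pi ∨ eps = eta
theta ∨ eta = theta
psi ∧ theta = eta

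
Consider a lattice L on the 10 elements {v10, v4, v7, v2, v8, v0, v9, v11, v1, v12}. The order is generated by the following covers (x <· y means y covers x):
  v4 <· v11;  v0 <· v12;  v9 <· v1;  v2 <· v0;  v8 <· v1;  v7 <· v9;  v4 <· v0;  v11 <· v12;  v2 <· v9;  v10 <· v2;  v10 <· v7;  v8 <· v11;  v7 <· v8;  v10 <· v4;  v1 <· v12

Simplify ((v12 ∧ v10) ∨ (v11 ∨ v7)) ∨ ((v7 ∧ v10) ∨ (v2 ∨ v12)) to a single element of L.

v12

v12 ∧ v10 = v10
v11 ∨ v7 = v11
v10 ∨ v11 = v11
v7 ∧ v10 = v10
v2 ∨ v12 = v12
v10 ∨ v12 = v12
v11 ∨ v12 = v12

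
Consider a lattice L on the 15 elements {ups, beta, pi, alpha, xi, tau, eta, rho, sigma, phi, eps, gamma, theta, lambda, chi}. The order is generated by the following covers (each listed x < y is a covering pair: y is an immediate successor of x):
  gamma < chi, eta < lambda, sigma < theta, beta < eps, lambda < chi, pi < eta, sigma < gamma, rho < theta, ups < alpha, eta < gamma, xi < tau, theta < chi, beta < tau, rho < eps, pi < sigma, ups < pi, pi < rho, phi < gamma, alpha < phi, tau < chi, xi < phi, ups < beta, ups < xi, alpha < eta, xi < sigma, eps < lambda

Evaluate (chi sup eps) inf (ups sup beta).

beta

chi ∨ eps = chi
ups ∨ beta = beta
chi ∧ beta = beta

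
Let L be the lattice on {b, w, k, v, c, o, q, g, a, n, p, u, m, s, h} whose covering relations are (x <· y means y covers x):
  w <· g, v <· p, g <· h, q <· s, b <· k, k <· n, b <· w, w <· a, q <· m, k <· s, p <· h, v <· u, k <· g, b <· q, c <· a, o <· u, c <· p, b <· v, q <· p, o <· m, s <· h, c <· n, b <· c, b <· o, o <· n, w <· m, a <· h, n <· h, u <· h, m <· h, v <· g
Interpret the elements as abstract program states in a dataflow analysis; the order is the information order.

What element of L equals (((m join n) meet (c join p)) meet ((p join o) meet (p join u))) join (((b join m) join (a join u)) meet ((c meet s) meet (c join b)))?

p

m ∨ n = h
c ∨ p = p
h ∧ p = p
p ∨ o = h
p ∨ u = h
h ∧ h = h
p ∧ h = p
b ∨ m = m
a ∨ u = h
m ∨ h = h
c ∧ s = b
c ∨ b = c
b ∧ c = b
h ∧ b = b
p ∨ b = p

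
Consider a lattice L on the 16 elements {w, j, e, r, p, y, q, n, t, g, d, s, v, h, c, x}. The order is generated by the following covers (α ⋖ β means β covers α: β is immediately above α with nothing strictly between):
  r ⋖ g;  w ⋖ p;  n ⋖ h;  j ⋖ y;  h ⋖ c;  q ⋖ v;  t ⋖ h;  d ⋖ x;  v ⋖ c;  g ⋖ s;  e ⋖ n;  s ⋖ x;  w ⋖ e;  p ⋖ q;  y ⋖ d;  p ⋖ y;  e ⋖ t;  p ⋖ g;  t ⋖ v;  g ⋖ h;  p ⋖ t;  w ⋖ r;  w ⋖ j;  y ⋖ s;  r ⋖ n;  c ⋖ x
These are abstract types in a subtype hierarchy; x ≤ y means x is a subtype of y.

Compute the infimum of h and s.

g

Common lower bounds of {h, s}: g, p, r, w.
The greatest among these is g.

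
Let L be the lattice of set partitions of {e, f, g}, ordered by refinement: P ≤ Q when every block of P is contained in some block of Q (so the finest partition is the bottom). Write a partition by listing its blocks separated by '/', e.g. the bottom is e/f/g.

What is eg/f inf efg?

Common lower bounds of {eg/f, efg}: e/f/g, eg/f.
The greatest among these is eg/f.

eg/f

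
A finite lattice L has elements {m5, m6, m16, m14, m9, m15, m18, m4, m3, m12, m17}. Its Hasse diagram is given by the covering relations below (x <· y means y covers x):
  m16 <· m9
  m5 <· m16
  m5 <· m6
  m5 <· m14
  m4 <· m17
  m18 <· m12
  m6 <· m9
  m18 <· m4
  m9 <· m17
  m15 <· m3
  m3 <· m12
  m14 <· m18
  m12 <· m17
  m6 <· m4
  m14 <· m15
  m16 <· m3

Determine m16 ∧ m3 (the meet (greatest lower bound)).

Common lower bounds of {m16, m3}: m16, m5.
The greatest among these is m16.

m16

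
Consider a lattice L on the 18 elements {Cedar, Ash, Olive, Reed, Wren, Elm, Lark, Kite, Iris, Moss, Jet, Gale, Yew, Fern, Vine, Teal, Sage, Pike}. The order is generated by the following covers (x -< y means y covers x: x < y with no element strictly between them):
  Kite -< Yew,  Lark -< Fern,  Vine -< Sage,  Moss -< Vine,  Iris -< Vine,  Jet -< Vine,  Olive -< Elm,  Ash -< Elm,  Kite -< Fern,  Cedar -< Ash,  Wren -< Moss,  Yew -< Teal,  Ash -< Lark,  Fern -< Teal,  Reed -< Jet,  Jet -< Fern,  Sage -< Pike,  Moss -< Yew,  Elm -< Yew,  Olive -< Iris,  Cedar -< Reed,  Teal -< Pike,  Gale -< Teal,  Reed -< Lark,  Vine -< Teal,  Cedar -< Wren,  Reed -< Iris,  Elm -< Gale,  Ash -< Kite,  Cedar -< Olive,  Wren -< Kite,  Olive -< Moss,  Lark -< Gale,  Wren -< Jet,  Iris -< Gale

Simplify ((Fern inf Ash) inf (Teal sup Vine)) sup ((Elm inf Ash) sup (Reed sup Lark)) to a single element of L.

Lark

Fern ∧ Ash = Ash
Teal ∨ Vine = Teal
Ash ∧ Teal = Ash
Elm ∧ Ash = Ash
Reed ∨ Lark = Lark
Ash ∨ Lark = Lark
Ash ∨ Lark = Lark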